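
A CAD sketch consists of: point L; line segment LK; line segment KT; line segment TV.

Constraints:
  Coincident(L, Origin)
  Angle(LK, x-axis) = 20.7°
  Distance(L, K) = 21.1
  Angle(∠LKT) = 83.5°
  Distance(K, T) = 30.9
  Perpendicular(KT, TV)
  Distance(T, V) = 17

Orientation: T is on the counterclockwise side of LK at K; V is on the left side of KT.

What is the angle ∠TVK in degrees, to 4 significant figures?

61.18°

∠LKT = 83.5°, so KT runs at 20.7° + (180° − 83.5°) = 117.2° from the x-axis; with |KT| = 30.9, T = K + 30.9·(cos 117.2°, sin 117.2°) = (5.614, 34.94). The perpendicularity gives TV at right angles to KT; with |TV| = 17.0 on the left of KT, V = T + 17.0·(-0.8894, -0.4571) = (-9.507, 27.17). Then cos ∠TVK = VT·VK / (|VT||VK|), giving 61.18°.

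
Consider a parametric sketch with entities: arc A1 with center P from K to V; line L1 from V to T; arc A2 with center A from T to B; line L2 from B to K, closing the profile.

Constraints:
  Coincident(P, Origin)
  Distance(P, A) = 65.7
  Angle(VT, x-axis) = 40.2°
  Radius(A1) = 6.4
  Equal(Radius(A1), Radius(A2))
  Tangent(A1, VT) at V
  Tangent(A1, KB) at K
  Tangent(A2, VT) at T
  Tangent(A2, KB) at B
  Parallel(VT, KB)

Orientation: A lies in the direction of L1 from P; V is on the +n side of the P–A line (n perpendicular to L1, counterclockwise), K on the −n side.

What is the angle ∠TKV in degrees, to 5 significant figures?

78.975°

The slot axis is L1's direction at 40.2°, so u = (cos 40.2°, sin 40.2°) = (0.76380, 0.64546) and n = (−sin 40.2°, cos 40.2°) = (-0.64546, 0.76380). P is at the origin and A lies 65.7 along u from P, so A = 65.7·u = (50.181, 42.407). Tangency of A1 to both parallel lines with radius 6.4 puts V and K at P ± 6.4·n: V = (-4.1309, 4.8883), K = (4.1309, -4.8883). Equal radii place T and B the same way about A: T = A + 6.4·n = (46.050, 47.295), B = A − 6.4·n = (54.312, 37.518). Then cos ∠TKV = KT·KV / (|KT||KV|), giving 78.975°.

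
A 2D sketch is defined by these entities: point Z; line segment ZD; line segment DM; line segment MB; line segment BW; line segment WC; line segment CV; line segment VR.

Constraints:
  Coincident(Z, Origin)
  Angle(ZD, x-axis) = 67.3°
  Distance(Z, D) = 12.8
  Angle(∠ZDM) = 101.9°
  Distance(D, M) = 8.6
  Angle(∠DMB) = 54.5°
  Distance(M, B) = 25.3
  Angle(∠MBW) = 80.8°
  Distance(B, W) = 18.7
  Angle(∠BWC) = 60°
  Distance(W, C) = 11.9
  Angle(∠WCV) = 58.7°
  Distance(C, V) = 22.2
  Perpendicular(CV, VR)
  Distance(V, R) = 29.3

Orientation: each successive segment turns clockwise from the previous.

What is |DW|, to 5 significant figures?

20.764

Z is at the origin; ZD runs at 67.3° with length 12.8, so D = (4.9396, 11.808). ∠ZDM = 101.9° gives DM at -10.800° from the x-axis; with |DM| = 8.6, M = (13.387, 10.197). ∠DMB = 54.5° gives MB at -136.30° from the x-axis; with |MB| = 25.3, B = (-4.9038, -7.2823). ∠MBW = 80.8° gives BW at 124.50° from the x-axis; with |BW| = 18.7, W = (-15.496, 8.1288). Then |DW| = |W − D| = 20.764.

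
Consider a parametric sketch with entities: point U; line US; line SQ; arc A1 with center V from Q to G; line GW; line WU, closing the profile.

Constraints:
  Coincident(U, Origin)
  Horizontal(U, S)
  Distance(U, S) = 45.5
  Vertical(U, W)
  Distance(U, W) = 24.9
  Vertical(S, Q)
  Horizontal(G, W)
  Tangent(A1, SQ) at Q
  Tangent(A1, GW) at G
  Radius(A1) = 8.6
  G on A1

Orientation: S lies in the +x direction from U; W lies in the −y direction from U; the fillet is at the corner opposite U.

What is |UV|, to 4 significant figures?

40.34

UW is vertical with |UW| = 24.9 and W on the −y side, so W = (0.000, -24.90). The virtual corner opposite U is at (45.50, -24.90). The tangent condition forces VQ to be normal to SQ and the tangent condition forces VG to be normal to GW, with radius 8.6, so the center V sits 8.6 in from both sides at V = (36.90, -16.30). Then |UV| = |V − U| = 40.34.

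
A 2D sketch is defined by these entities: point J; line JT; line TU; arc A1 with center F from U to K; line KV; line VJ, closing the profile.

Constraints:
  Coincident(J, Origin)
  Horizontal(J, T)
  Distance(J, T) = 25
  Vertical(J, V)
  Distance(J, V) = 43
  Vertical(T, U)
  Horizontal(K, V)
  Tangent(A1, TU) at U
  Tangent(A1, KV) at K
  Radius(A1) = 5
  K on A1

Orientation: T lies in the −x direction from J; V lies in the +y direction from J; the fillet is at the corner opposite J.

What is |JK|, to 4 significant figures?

47.42

J is at the origin; J and T share the same y with |JT| = 25.0 and T on the −x side, so T = (-25.00, 0.000). J and V share the same x with |JV| = 43.0 and V on the +y side, so V = (0.000, 43.00). The virtual corner opposite J is at (-25.00, 43.00). The tangent condition forces FU to be normal to TU and the tangent condition forces FK to be normal to KV, with radius 5.0, so the center F sits 5.0 in from both sides at F = (-20.00, 38.00). That places the tangent points at U = (-25.00, 38.00) on TU and K = (-20.00, 43.00) on KV. Then |JK| = |K − J| = 47.42.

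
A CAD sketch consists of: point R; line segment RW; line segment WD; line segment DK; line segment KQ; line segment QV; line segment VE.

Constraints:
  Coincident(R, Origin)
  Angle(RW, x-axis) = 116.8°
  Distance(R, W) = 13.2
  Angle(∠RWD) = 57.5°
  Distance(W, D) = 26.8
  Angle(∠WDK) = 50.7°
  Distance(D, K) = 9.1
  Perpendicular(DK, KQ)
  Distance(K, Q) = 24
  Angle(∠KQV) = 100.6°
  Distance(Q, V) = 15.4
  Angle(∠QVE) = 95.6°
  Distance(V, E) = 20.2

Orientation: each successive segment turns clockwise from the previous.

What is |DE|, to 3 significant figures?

13.8

R is at the origin; RW runs at 116.8° with length 13.2, so W = (-5.95, 11.8). ∠RWD = 57.5° gives WD at -5.70° from the x-axis; with |WD| = 26.8, D = (20.7, 9.12). ∠WDK = 50.7° gives DK at -135° from the x-axis; with |DK| = 9.1, K = (14.3, 2.69). DK ⟂ KQ, so KQ runs at 135°; with |KQ| = 24.0, Q = (-2.69, 19.7). ∠KQV = 100.6° gives QV at 55.6° from the x-axis; with |QV| = 15.4, V = (6.01, 32.4). ∠QVE = 95.6° gives VE at -28.8° from the x-axis; with |VE| = 20.2, E = (23.7, 22.6). Then |DE| = |E − D| = 13.8.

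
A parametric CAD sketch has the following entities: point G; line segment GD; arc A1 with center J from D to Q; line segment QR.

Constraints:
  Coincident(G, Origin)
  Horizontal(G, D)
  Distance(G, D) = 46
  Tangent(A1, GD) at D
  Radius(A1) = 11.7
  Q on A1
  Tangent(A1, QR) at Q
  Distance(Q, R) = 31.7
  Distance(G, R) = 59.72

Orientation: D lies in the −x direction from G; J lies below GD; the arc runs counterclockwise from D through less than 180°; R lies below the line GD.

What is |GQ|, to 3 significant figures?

58.7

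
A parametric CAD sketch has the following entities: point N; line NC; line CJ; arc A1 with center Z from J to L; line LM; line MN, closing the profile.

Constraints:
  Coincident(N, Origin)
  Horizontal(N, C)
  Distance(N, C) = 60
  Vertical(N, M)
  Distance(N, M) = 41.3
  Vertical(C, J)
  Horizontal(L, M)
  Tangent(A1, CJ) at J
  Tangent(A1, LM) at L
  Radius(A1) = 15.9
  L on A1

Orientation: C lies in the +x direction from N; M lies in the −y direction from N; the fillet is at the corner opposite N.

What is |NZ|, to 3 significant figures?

50.9

N is at the origin; N and C share the same y with |NC| = 60.0 and C on the +x side, so C = (60.0, 0.00). N and M share the same x with |NM| = 41.3 and M on the −y side, so M = (0.00, -41.3). The virtual corner opposite N is at (60.0, -41.3). Since A1 is tangent to CJ there, ZJ ⟂ CJ and the tangent condition forces ZL to be normal to LM, with radius 15.9, so the center Z sits 15.9 in from both sides at Z = (44.1, -25.4). Then |NZ| = |Z − N| = 50.9.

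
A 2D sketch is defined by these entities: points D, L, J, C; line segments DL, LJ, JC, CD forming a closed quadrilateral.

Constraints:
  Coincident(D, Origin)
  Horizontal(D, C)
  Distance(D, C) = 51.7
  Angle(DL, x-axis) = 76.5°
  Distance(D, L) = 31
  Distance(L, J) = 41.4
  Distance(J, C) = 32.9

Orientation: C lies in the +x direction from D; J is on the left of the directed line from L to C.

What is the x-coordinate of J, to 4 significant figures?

48.55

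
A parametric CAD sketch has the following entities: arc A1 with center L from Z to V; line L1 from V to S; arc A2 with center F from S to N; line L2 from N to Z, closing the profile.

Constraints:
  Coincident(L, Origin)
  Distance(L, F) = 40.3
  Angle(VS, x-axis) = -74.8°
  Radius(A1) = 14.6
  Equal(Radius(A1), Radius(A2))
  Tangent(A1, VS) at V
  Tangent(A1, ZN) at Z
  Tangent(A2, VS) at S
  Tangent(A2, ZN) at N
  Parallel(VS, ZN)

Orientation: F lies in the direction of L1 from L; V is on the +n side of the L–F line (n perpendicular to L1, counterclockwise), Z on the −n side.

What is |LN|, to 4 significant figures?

42.86

Tangency of A1 to both parallel lines with radius 14.6 puts V and Z at L ± 14.6·n: V = (14.09, 3.828), Z = (-14.09, -3.828). Equal radii place S and N the same way about F: S = F + 14.6·n = (24.66, -35.06), N = F − 14.6·n = (-3.523, -42.72). Then |LN| = |N − L| = 42.86.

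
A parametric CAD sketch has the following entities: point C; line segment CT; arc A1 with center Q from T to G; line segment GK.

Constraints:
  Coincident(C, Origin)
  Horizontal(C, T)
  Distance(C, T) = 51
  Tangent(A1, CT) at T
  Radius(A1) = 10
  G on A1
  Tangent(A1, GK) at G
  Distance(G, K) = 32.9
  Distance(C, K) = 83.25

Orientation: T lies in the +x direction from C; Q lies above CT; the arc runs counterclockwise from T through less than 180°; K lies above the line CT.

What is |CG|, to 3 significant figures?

59.8

Checks: |QG| = 10.00 ✓; ∠(QG, GK) = 90.00° ✓; |GK| = 32.90 ✓; |CK| = 83.25 ✓.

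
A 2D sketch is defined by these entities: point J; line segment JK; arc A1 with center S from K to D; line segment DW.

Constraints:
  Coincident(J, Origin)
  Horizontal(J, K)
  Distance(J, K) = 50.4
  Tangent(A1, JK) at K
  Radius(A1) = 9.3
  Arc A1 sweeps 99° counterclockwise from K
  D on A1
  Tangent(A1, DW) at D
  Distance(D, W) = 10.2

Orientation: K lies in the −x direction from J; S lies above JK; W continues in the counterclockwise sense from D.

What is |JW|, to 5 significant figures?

47.608

J is at the origin; J and K share the same y with |JK| = 50.4 and K on the −x side, so K = (-50.400, 0.0000). Tangency of A1 to JK means the radius SK is perpendicular to JK, so S = K + (0, 9.3) = (-50.400, 9.3000). On A1, K sits at bearing -90° from S; a 99° counterclockwise sweep puts D at bearing 9°, so D = S + 9.3·(cos 9°, sin 9°) = (-41.214, 10.755). The tangent condition forces SD to be normal to DW, so DW runs along (−sin 9°, cos 9°); with |DW| = 10.2, W = (-42.810, 20.829). Then |JW| = |W − J| = 47.608.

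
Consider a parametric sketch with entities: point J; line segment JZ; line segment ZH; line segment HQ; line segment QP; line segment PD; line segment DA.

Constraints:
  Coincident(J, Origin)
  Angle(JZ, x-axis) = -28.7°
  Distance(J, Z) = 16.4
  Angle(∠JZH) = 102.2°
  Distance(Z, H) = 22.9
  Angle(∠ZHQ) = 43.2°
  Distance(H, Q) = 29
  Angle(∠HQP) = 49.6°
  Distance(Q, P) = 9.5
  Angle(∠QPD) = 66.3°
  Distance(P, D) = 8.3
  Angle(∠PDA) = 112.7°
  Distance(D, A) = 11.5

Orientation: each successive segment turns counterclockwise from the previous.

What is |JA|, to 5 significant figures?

15.590

J is at the origin; JZ runs at -28.7° with length 16.4, so Z = (14.385, -7.8757). ∠JZH = 102.2° gives ZH at 49.100° from the x-axis; with |ZH| = 22.9, H = (29.379, 9.4334). ∠ZHQ = 43.2° gives HQ at -174.10° from the x-axis; with |HQ| = 29.0, Q = (0.53238, 6.4524). ∠HQP = 49.6° gives QP at -43.700° from the x-axis; with |QP| = 9.5, P = (7.4006, -0.11099). ∠QPD = 66.3° gives PD at 70.000° from the x-axis; with |PD| = 8.3, D = (10.239, 7.6885). ∠PDA = 112.7° gives DA at 137.30° from the x-axis; with |DA| = 11.5, A = (1.7878, 15.487). Then |JA| = |A − J| = 15.590.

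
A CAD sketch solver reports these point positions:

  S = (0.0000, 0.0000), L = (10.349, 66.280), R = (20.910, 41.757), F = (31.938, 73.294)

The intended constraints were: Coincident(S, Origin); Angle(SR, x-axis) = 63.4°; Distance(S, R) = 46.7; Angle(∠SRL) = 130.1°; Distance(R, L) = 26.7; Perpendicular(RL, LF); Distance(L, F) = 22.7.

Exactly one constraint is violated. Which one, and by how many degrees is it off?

Perpendicular(RL, LF) — off by 5.30°.

S = (0.00, 0.00) ✓; SR at 63.40° ✓; |SR| = 46.70 ✓; ∠SRL = 130.1° ✓; |RL| = 26.70 ✓; ∠(RL, LF) = 95.30° ✗; |LF| = 22.70 ✓.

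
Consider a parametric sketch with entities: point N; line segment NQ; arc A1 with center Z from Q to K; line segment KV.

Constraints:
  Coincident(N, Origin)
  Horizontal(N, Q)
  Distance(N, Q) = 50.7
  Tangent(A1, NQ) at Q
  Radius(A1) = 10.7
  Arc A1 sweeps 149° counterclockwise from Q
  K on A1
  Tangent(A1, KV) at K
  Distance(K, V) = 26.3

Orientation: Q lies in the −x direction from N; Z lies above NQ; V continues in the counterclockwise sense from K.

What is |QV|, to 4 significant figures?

37.51

N is at the origin; N and Q share the same y with |NQ| = 50.7 and Q on the −x side, so Q = (-50.70, 0.000). The tangent condition forces ZQ to be normal to NQ, so Z = Q + (0, 10.7) = (-50.70, 10.70). On A1, Q sits at bearing -90° from Z; a 149° counterclockwise sweep puts K at bearing 59°, so K = Z + 10.7·(cos 59°, sin 59°) = (-45.19, 19.87). Since A1 is tangent to KV there, ZK ⟂ KV, so KV runs along (−sin 59°, cos 59°); with |KV| = 26.3, V = (-67.73, 33.42). Then |QV| = |V − Q| = 37.51.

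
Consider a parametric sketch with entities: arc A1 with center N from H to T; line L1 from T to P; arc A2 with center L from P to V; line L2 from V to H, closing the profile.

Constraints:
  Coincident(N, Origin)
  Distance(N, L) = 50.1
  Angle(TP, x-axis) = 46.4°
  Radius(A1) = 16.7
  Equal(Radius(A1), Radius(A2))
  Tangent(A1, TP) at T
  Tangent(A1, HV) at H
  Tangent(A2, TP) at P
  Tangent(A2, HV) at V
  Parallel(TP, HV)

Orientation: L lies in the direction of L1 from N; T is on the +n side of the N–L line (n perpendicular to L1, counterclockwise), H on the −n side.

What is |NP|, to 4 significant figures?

52.81

The slot axis is L1's direction at 46.4°, so u = (cos 46.4°, sin 46.4°) = (0.6896, 0.7242) and n = (−sin 46.4°, cos 46.4°) = (-0.7242, 0.6896). N is at the origin and L lies 50.1 along u from N, so L = 50.1·u = (34.55, 36.28). Tangency of A1 to both parallel lines with radius 16.7 puts T and H at N ± 16.7·n: T = (-12.09, 11.52), H = (12.09, -11.52). Equal radii place P and V the same way about L: P = L + 16.7·n = (22.46, 47.80), V = L − 16.7·n = (46.64, 24.76). Then |NP| = |P − N| = 52.81.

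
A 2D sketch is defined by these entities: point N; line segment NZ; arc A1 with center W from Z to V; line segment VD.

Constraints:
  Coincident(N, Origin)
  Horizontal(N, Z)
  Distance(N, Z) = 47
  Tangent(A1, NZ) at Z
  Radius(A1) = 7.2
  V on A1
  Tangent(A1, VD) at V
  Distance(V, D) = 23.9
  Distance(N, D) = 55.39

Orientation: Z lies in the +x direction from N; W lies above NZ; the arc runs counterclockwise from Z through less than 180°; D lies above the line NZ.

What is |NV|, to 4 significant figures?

54.60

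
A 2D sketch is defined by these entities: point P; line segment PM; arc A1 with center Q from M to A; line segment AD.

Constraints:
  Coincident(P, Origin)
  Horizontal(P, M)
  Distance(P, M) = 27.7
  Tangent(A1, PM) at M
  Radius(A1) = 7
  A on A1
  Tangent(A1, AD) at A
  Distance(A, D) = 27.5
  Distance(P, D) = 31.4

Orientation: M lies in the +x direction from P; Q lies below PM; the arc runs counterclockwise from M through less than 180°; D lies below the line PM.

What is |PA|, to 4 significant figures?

21.68

Checks: |PM| = 27.70 ✓; ∠(QM, MP) = 90.00° ✓; |QM| = 7.000 ✓; |QA| = 7.000 ✓; ∠(QA, AD) = 90.00° ✓; |AD| = 27.50 ✓; |PD| = 31.40 ✓.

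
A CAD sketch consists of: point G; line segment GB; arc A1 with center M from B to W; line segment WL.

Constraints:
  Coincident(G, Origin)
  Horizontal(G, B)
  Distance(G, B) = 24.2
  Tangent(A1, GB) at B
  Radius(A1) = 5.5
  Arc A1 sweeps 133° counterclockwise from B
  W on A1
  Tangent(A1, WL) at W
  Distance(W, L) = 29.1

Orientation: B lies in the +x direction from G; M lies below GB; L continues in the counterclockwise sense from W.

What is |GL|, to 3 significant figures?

50.3

G is at the origin; G and B share the same y with |GB| = 24.2 and B on the +x side, so B = (24.2, 0.00). A1 meets GB tangentially, so MB is at right angles to GB, so M = B + (0, -5.5) = (24.2, -5.50). On A1, B sits at bearing 90° from M; a 133° counterclockwise sweep puts W at bearing 223°, so W = M + 5.5·(cos 223°, sin 223°) = (20.2, -9.25). The tangent condition forces MW to be normal to WL, so WL runs along (−sin 223°, cos 223°); with |WL| = 29.1, L = (40.0, -30.5). Then |GL| = |L − G| = 50.3.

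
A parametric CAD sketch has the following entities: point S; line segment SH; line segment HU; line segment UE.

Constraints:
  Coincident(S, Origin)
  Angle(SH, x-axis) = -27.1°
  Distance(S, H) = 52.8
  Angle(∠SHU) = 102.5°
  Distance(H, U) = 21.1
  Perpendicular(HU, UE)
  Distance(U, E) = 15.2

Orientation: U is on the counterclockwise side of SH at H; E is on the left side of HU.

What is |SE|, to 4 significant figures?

48.78

∠SHU = 102.5°, so HU runs at -27.1° + (180° − 102.5°) = 50.40° from the x-axis; with |HU| = 21.1, U = H + 21.1·(cos 50.40°, sin 50.40°) = (60.45, -7.795). HU ⟂ UE; with |UE| = 15.2 on the left of HU, E = U + 15.2·(-0.7705, 0.6374) = (48.74, 1.894). Then |SE| = |E − S| = 48.78.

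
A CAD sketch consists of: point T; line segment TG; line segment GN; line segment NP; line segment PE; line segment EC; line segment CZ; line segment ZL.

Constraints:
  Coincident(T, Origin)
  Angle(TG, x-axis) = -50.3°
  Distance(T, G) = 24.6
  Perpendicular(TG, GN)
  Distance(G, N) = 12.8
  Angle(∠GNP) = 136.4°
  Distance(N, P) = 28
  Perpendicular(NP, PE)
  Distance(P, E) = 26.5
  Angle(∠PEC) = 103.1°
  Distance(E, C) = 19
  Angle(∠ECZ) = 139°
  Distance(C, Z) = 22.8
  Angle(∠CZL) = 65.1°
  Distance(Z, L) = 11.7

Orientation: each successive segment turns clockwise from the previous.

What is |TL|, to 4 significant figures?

16.31

T is at the origin; TG runs at -50.3° with length 24.6, so G = (15.71, -18.93). TG ⟂ GN, so GN runs at -140.3°; with |GN| = 12.8, N = (5.865, -27.10). ∠GNP = 136.4° gives NP at 176.1° from the x-axis; with |NP| = 28.0, P = (-22.07, -25.20). NP is perpendicular to PE, so PE runs at 86.10°; with |PE| = 26.5, E = (-20.27, 1.240). ∠PEC = 103.1° gives EC at 9.200° from the x-axis; with |EC| = 19.0, C = (-1.512, 4.277). ∠ECZ = 139.0° gives CZ at -31.80° from the x-axis; with |CZ| = 22.8, Z = (17.87, -7.737). ∠CZL = 65.1° gives ZL at -146.7° from the x-axis; with |ZL| = 11.7, L = (8.087, -14.16). Then |TL| = |L − T| = 16.31.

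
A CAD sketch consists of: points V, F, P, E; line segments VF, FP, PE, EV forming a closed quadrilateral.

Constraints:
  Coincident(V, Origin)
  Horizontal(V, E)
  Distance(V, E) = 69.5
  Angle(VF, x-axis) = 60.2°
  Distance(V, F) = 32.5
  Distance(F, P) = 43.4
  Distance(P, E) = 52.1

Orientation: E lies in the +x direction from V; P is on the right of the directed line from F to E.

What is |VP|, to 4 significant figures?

24.74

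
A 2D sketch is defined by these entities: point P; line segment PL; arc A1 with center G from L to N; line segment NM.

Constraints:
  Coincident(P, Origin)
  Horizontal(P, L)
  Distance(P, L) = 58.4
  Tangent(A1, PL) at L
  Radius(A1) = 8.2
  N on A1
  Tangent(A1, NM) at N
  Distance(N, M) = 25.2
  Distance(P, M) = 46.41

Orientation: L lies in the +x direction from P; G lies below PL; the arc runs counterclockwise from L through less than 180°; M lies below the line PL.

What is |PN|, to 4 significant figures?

51.49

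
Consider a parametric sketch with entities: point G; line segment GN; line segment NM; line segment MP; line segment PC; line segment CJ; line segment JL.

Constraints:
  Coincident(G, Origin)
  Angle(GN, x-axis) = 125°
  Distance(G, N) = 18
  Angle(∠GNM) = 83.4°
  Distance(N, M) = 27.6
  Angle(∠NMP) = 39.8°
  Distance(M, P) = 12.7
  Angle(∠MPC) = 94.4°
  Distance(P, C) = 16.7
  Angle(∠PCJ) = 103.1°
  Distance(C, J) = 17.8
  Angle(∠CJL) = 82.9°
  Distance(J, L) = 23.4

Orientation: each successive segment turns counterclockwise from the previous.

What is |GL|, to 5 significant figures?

38.450

G is at the origin; GN runs at 125.0° with length 18.0, so N = (-10.324, 14.745). ∠GNM = 83.4° gives NM at -138.40° from the x-axis; with |NM| = 27.6, M = (-30.964, -3.5796). ∠NMP = 39.8° gives MP at 1.8000° from the x-axis; with |MP| = 12.7, P = (-18.270, -3.1807). ∠MPC = 94.4° gives PC at 87.400° from the x-axis; with |PC| = 16.7, C = (-17.512, 13.502). ∠PCJ = 103.1° gives CJ at 164.30° from the x-axis; with |CJ| = 17.8, J = (-34.648, 18.319). ∠CJL = 82.9° gives JL at -98.600° from the x-axis; with |JL| = 23.4, L = (-38.147, -4.8181). Then |GL| = |L − G| = 38.450.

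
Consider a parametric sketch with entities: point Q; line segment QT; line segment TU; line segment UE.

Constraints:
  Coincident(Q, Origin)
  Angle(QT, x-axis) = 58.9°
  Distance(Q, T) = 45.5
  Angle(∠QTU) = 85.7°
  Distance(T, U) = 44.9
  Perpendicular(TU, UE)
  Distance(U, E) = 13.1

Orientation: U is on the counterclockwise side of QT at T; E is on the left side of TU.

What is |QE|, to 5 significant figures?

52.562

∠QTU = 85.7°, so TU runs at 58.9° + (180° − 85.7°) = 153.20° from the x-axis; with |TU| = 44.9, U = T + 44.9·(cos 153.20°, sin 153.20°) = (-16.575, 59.205). TU ⟂ UE; with |UE| = 13.1 on the left of TU, E = U + 13.1·(-0.45088, -0.89259) = (-22.481, 47.512). Then |QE| = |E − Q| = 52.562.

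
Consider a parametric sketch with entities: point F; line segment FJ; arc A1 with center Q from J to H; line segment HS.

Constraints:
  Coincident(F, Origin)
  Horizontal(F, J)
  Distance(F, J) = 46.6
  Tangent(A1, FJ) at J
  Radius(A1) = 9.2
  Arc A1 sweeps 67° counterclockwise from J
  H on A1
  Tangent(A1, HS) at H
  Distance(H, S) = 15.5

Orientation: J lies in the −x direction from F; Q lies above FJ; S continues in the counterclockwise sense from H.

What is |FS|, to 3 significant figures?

37.7

F is at the origin; F and J share the same y with |FJ| = 46.6 and J on the −x side, so J = (-46.6, 0.00). Tangency of A1 to FJ means the radius QJ is perpendicular to FJ, so Q = J + (0, 9.2) = (-46.6, 9.20). On A1, J sits at bearing -90° from Q; a 67° counterclockwise sweep puts H at bearing -23°, so H = Q + 9.2·(cos -23°, sin -23°) = (-38.1, 5.61). The tangent condition forces QH to be normal to HS, so HS runs along (−sin -23°, cos -23°); with |HS| = 15.5, S = (-32.1, 19.9). Then |FS| = |S − F| = 37.7.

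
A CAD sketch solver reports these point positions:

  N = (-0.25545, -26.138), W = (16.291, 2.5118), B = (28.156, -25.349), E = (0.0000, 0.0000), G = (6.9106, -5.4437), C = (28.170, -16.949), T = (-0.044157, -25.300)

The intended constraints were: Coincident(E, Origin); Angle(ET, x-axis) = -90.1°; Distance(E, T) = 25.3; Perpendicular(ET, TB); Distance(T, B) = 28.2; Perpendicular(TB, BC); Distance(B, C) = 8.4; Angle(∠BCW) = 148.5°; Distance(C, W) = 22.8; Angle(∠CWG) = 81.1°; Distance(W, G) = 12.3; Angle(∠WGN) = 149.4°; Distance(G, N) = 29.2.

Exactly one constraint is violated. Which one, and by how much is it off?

Distance(G, N) = 29.2 — off by 7.30.

E = (0.00, 0.00) ✓; ET at -90.10° ✓; |ET| = 25.30 ✓; ∠(ET, TB) = 90.00° ✓; |TB| = 28.20 ✓; ∠(TB, BC) = 90.00° ✓; |BC| = 8.400 ✓; ∠BCW = 148.5° ✓; |CW| = 22.80 ✓; ∠CWG = 81.10° ✓; |WG| = 12.30 ✓; ∠WGN = 149.4° ✓; |GN| = 21.90 ✗.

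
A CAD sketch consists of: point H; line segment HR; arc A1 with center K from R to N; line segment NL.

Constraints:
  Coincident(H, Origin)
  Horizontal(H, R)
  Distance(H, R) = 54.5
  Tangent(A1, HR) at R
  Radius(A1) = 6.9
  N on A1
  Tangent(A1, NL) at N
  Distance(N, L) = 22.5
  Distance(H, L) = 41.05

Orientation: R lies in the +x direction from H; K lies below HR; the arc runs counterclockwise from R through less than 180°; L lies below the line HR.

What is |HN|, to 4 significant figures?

49.07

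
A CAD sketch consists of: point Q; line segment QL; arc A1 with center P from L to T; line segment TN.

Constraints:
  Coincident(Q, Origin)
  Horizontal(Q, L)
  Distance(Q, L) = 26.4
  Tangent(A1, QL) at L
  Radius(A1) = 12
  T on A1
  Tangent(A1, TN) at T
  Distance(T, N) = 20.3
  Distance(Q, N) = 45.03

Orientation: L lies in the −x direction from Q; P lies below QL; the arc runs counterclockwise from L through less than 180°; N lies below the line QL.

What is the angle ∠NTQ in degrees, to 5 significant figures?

87.786°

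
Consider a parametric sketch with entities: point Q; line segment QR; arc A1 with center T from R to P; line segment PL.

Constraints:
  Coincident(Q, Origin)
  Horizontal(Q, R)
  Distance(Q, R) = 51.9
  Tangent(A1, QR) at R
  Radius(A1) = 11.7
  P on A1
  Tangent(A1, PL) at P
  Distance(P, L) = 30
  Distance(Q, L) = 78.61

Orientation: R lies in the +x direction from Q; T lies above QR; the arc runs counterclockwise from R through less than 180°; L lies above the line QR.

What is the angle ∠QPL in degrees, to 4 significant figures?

107.4°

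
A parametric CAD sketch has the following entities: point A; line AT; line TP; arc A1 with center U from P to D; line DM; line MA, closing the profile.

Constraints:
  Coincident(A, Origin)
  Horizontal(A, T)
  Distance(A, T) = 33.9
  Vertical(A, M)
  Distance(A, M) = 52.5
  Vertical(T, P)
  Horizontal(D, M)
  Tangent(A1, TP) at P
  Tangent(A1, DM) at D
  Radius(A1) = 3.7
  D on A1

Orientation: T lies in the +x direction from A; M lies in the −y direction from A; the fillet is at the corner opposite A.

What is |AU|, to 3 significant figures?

57.4

A and M share the same x with |AM| = 52.5 and M on the −y side, so M = (0.00, -52.5). The virtual corner opposite A is at (33.9, -52.5). The tangent condition forces UP to be normal to TP and the tangent condition forces UD to be normal to DM, with radius 3.7, so the center U sits 3.7 in from both sides at U = (30.2, -48.8). Then |AU| = |U − A| = 57.4.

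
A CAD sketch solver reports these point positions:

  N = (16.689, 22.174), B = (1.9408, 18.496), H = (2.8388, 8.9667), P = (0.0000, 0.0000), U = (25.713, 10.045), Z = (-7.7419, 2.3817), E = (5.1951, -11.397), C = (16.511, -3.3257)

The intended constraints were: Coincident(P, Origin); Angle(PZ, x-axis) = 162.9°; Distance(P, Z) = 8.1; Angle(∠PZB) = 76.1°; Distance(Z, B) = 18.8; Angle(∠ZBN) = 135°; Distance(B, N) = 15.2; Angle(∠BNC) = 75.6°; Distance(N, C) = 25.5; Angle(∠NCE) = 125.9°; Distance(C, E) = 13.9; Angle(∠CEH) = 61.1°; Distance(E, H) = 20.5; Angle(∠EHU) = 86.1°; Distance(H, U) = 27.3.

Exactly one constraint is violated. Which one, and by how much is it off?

Distance(H, U) = 27.3 — off by 4.40.

P = (0.00, 0.00) ✓; PZ at 162.9° ✓; |PZ| = 8.100 ✓; ∠PZB = 76.10° ✓; |ZB| = 18.80 ✓; ∠ZBN = 135.0° ✓; |BN| = 15.20 ✓; ∠BNC = 75.60° ✓; |NC| = 25.50 ✓; ∠NCE = 125.9° ✓; |CE| = 13.90 ✓; ∠CEH = 61.10° ✓; |EH| = 20.50 ✓; ∠EHU = 86.10° ✓; |HU| = 22.90 ✗.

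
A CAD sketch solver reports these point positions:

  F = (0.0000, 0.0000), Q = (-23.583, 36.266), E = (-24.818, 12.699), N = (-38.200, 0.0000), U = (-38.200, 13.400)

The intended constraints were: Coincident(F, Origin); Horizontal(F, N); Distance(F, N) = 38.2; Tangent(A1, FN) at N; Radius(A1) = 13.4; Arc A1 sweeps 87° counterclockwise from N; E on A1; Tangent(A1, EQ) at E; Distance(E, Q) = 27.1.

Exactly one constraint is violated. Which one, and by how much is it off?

Distance(E, Q) = 27.1 — off by 3.50.

F = (0.00, 0.00) ✓; F.y = 0.00, N.y = 0.00 ✓; |FN| = 38.20 ✓; ∠(UN, NF) = 90.00° ✓; |UN| = 13.40 ✓; bearing(U→E) − bearing(U→N) = 87.00° ✓; |UE| = 13.40 ✓; ∠(UE, EQ) = 90.00° ✓; |EQ| = 23.60 ✗.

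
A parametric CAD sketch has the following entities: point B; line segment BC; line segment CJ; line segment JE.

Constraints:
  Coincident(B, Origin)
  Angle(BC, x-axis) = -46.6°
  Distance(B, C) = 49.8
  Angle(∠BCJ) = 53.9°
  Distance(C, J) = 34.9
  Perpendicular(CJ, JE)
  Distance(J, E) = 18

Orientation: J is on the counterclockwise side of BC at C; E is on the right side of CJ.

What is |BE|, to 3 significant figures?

58.5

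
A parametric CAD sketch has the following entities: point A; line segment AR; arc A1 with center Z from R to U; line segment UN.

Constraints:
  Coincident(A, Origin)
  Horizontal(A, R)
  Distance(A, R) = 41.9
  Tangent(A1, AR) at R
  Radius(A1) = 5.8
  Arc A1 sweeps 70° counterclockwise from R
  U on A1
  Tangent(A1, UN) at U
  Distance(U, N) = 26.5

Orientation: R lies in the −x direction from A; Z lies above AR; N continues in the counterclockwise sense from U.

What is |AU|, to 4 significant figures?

36.65

A is at the origin; A and R share the same y with |AR| = 41.9 and R on the −x side, so R = (-41.90, 0.000). Tangency of A1 to AR means the radius ZR is perpendicular to AR, so Z = R + (0, 5.8) = (-41.90, 5.800). On A1, R sits at bearing -90° from Z; a 70° counterclockwise sweep puts U at bearing -20°, so U = Z + 5.8·(cos -20°, sin -20°) = (-36.45, 3.816). Then |AU| = |U − A| = 36.65.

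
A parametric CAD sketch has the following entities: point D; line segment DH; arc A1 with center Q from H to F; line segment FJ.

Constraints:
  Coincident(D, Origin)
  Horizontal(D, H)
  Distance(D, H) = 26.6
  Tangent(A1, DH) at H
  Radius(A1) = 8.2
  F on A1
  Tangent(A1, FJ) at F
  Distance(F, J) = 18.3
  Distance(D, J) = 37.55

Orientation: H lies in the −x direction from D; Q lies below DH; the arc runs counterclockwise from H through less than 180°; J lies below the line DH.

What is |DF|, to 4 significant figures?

35.89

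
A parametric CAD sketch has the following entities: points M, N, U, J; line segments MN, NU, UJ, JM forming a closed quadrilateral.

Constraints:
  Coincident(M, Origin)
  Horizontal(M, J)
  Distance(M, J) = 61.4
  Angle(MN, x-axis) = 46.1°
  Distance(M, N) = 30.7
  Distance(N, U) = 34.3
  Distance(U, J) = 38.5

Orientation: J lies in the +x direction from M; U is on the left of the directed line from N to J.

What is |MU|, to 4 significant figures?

64.04

M is at the origin; M and J share the same y with |MJ| = 61.4 and J in +x, so J = (61.4, 0). MN runs at 46.1° with |MN| = 30.7, so N = (21.29, 22.12). U is determined by |NU| = 34.3 and |UJ| = 38.5 together: it lies at the intersection of circle(N, 34.3) and circle(J, 38.5). With |NJ| = 45.81, the foot of the radical line on NJ is 19.57 from N and the perpendicular offset is √(34.3² − 19.57²) = 28.17. Taking the left-of-NJ solution: U = (52.03, 37.34).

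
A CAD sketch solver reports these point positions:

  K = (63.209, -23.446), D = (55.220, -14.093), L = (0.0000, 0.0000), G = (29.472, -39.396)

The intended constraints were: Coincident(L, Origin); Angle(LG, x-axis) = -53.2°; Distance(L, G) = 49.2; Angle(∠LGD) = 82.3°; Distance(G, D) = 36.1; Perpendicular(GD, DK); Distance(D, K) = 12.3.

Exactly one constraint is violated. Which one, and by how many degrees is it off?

Perpendicular(GD, DK) — off by 4.00°.

L = (0.00, 0.00) ✓; LG at -53.20° ✓; |LG| = 49.20 ✓; ∠LGD = 82.30° ✓; |GD| = 36.10 ✓; ∠(GD, DK) = 94.00° ✗; |DK| = 12.30 ✓.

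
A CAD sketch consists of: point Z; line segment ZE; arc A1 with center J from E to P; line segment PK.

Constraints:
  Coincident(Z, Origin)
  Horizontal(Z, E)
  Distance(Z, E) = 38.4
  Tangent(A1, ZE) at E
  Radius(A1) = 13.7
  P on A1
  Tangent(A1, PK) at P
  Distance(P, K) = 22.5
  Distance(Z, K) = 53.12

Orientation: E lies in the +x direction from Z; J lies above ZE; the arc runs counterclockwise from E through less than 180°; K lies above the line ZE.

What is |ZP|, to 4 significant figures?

53.92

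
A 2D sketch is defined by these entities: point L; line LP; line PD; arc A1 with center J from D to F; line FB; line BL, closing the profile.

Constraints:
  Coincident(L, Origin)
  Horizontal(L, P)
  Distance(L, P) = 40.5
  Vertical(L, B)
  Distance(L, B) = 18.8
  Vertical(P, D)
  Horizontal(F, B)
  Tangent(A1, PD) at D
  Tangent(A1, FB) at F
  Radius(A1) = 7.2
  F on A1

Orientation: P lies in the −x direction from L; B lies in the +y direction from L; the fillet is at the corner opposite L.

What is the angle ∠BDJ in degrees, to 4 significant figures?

10.08°

L is at the origin; LP is horizontal with |LP| = 40.5 and P on the −x side, so P = (-40.50, 0.000). LB is vertical with |LB| = 18.8 and B on the +y side, so B = (0.000, 18.80). The virtual corner opposite L is at (-40.50, 18.80). Since A1 is tangent to PD there, JD ⟂ PD and the tangent condition forces JF to be normal to FB, with radius 7.2, so the center J sits 7.2 in from both sides at J = (-33.30, 11.60). That places the tangent points at D = (-40.50, 11.60) on PD and F = (-33.30, 18.80) on FB. Then cos ∠BDJ = DB·DJ / (|DB||DJ|), giving 10.08°.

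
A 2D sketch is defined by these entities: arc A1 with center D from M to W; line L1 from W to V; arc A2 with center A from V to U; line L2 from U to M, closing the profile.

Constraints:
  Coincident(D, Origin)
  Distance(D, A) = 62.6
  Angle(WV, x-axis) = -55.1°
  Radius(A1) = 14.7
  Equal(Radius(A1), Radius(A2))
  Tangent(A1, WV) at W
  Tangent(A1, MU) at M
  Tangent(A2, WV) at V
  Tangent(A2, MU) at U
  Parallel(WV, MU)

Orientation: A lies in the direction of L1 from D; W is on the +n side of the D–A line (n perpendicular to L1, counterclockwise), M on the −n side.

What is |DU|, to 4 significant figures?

64.30

Tangency of A1 to both parallel lines with radius 14.7 puts W and M at D ± 14.7·n: W = (12.06, 8.411), M = (-12.06, -8.411). Equal radii place V and U the same way about A: V = A + 14.7·n = (47.87, -42.93), U = A − 14.7·n = (23.76, -59.75). Then |DU| = |U − D| = 64.30.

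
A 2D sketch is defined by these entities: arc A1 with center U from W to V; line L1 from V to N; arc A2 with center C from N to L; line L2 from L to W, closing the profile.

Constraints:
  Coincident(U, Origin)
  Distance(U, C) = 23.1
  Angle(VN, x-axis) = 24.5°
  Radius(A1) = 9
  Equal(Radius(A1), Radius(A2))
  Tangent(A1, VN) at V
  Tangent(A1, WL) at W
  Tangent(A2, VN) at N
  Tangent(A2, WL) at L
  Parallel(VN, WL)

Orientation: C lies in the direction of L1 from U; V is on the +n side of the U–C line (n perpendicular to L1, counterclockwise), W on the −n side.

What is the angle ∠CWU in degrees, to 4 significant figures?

68.71°

U is at the origin and C lies 23.1 along u from U, so C = 23.1·u = (21.02, 9.579). Tangency of A1 to both parallel lines with radius 9.0 puts V and W at U ± 9.0·n: V = (-3.732, 8.190), W = (3.732, -8.190). Then cos ∠CWU = WC·WU / (|WC||WU|), giving 68.71°.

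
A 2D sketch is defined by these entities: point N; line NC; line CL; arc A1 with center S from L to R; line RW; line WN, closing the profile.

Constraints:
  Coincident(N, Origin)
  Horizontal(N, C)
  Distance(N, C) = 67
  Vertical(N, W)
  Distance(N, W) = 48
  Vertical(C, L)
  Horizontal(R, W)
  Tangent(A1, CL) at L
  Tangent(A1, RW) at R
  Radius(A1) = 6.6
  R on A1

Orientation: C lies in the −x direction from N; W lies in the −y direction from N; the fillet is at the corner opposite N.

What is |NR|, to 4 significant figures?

77.15

The virtual corner opposite N is at (-67.00, -48.00). Since A1 is tangent to CL there, SL ⟂ CL and A1 meets RW tangentially, so SR is at right angles to RW, with radius 6.6, so the center S sits 6.6 in from both sides at S = (-60.40, -41.40). That places the tangent points at L = (-67.00, -41.40) on CL and R = (-60.40, -48.00) on RW. Then |NR| = |R − N| = 77.15.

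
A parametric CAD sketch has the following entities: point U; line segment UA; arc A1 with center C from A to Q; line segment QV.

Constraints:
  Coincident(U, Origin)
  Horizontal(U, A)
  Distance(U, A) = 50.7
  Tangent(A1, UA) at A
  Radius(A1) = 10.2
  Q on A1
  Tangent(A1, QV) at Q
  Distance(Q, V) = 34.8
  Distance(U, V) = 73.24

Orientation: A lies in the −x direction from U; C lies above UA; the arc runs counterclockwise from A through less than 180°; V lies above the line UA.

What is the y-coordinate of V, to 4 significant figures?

45.90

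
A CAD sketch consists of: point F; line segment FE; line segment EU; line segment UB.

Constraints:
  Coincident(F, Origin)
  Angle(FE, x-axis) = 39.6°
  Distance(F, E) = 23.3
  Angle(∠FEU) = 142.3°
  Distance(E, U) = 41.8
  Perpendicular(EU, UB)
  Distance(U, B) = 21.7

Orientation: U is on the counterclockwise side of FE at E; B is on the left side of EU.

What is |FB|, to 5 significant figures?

60.695

F is at the origin; FE runs at 39.6° with length 23.3, so E = 23.3·(cos 39.6°, sin 39.6°) = (17.953, 14.852). ∠FEU = 142.3°, so EU runs at 39.6° + (180° − 142.3°) = 77.300° from the x-axis; with |EU| = 41.8, U = E + 41.8·(cos 77.300°, sin 77.300°) = (27.143, 55.629). EU is perpendicular to UB; with |UB| = 21.7 on the left of EU, B = U + 21.7·(-0.97553, 0.21985) = (5.9734, 60.400). Then |FB| = |B − F| = 60.695.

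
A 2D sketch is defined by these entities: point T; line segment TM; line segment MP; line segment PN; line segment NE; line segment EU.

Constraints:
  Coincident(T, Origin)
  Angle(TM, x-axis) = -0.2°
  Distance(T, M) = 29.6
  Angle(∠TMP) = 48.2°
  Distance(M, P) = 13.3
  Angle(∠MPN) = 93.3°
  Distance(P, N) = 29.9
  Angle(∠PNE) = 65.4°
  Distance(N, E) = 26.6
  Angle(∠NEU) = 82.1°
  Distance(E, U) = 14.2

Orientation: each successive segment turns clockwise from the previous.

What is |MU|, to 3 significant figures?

8.29

∠PNE = 65.4° gives NE at 26.7° from the x-axis; with |NE| = 26.6, E = (21.1, 20.7). ∠NEU = 82.1° gives EU at -71.2° from the x-axis; with |EU| = 14.2, U = (25.7, 7.22). Then |MU| = |U − M| = 8.29.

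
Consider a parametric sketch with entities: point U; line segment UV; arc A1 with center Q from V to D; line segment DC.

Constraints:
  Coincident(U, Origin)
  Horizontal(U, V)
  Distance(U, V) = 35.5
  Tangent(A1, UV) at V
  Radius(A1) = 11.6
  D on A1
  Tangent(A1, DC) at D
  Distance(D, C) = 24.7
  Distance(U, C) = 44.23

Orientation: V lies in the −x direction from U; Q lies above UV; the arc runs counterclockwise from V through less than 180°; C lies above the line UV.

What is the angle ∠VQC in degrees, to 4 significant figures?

156.7°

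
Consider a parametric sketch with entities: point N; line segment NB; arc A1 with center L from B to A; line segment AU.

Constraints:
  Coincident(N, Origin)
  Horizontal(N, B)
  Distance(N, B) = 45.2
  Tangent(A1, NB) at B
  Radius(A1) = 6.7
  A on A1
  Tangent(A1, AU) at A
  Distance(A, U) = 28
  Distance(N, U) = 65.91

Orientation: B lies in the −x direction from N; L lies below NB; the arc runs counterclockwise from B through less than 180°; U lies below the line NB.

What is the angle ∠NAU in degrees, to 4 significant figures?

106.9°

N is at the origin; N and B share the same y with |NB| = 45.2 and B on the −x side, so B = (-45.20, 0.000). A1 meets NB tangentially, so LB is at right angles to NB, so L = B + (0, -6.7) = (-45.20, -6.700). Since LA ⟂ AU (tangency), |LU| = √(6.7² + 28.0²) = 28.79 regardless of where A sits on A1. So U lies on both circle(N, 65.91) and circle(L, 28.79); the below-NB intersection is U = (-57.10, -32.91). A is the foot of the tangent from U: A = (-51.78, -5.426).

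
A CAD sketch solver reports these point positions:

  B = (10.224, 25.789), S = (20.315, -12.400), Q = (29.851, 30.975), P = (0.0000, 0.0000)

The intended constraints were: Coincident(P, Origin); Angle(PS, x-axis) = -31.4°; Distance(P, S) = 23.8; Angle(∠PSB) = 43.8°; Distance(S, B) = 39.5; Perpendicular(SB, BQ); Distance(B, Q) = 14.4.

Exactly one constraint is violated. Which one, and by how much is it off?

Distance(B, Q) = 14.4 — off by 5.90.

P = (0.00, 0.00) ✓; PS at -31.40° ✓; |PS| = 23.80 ✓; ∠PSB = 43.80° ✓; |SB| = 39.50 ✓; ∠(SB, BQ) = 90.00° ✓; |BQ| = 20.30 ✗.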